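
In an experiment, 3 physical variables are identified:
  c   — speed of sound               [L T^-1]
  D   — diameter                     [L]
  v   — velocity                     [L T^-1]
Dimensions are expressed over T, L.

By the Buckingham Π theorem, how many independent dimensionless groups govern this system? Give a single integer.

Exponent matrix [T,L] × [c,D,v]:
  T: [-1  0 -1]
  L: [ 1  1  1]
Echelon form has 2 nonzero rows (pivots: c,D)
3 vars − rank 2 = 1 Π group

1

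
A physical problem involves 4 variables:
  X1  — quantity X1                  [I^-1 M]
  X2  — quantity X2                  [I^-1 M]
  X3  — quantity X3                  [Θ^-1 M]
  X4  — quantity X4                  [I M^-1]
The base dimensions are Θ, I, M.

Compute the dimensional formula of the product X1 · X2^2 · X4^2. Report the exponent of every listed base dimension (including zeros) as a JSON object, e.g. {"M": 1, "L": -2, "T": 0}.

Write exponents as rows Θ,I,M / cols X1,X2,X3,X4:
  Θ: [ 0  0 -1  0]
  I: [-1 -1  0  1]
  M: [ 1  1  1 -1]
  [Θ]: (1)·0+(2)·0+(2)·0 = 0
  [I]: (1)·-1+(2)·-1+(2)·1 = -1
  [M]: (1)·1+(2)·1+(2)·-1 = 1
⇒ I^-1 M

{"Θ": 0, "I": -1, "M": 1}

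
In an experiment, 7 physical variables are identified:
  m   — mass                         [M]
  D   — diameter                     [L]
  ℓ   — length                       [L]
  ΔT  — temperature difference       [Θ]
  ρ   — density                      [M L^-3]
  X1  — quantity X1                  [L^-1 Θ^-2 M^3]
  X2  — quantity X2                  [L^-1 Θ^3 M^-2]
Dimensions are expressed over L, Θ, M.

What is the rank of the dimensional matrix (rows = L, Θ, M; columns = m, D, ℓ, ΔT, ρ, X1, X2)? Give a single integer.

3

Dimensional matrix (L×Θ×M by m×D×ℓ×ΔT×ρ×X1×X2):
  L: [ 0  1  1  0 -3 -1 -1]
  Θ: [ 0  0  0  1  0 -2  3]
  M: [ 1  0  0  0  1  3 -2]
RREF → pivots at {m,D,ΔT} ⇒ r = 3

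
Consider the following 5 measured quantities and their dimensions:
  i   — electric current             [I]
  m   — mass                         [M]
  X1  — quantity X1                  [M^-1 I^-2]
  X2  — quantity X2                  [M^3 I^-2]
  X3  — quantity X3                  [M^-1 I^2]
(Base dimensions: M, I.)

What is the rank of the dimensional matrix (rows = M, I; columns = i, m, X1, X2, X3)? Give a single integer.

Exponent matrix [M,I] × [i,m,X1,X2,X3]:
  M: [ 0  1 -1  3 -1]
  I: [ 1  0 -2 -2  2]
Row reduction gives pivot columns i,m; rank = 2

2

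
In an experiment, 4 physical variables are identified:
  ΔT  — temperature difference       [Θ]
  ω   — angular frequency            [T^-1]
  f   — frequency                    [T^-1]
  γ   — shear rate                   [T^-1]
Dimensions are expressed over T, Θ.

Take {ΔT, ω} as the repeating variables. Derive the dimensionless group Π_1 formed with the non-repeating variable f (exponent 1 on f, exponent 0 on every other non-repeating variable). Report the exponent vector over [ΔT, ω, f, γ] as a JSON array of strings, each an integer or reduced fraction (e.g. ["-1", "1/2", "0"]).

Exponent matrix [T,Θ] × [ΔT,ω,f,γ]:
  T: [ 0 -1 -1 -1]
  Θ: [ 1  0  0  0]
RREF → pivots at {ΔT,ω} ⇒ r = 2
Pivot set = {ΔT,ω}, free = {f,γ}
RREF:
  r0: [   1    0    0    0]
  r1: [   0    1    1    1]
Fix exponent of f at 1, γ at 0; solve each RREF row for its pivot's exponent:
  r0: exp(ΔT) + (0)·1 = 0 ⇒ exp(ΔT) = 0
  r1: exp(ω) + (1)·1 = 0 ⇒ exp(ω) = -1
Π_1 = ω^-1 · f

["0", "-1", "1", "0"]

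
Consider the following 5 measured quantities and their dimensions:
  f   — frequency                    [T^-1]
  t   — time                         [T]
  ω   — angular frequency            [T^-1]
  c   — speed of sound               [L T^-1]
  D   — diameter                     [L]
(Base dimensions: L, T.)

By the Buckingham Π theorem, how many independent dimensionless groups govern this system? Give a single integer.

3

Dimensional matrix (L×T by f×t×ω×c×D):
  L: [ 0  0  0  1  1]
  T: [-1  1 -1 -1  0]
RREF → pivots at {f,c} ⇒ r = 2
5 vars − rank 2 = 3 Π groups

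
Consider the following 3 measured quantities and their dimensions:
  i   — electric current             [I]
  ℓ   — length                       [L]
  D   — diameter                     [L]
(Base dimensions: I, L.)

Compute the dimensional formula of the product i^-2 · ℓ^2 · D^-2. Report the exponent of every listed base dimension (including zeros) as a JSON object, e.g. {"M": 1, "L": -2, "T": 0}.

Dimensional matrix (I×L by i×ℓ×D):
  I: [ 1  0  0]
  L: [ 0  1  1]
  [I]: (-2)·1+(2)·0+(-2)·0 = -2
  [L]: (-2)·0+(2)·1+(-2)·1 = 0
⇒ I^-2

{"I": -2, "L": 0}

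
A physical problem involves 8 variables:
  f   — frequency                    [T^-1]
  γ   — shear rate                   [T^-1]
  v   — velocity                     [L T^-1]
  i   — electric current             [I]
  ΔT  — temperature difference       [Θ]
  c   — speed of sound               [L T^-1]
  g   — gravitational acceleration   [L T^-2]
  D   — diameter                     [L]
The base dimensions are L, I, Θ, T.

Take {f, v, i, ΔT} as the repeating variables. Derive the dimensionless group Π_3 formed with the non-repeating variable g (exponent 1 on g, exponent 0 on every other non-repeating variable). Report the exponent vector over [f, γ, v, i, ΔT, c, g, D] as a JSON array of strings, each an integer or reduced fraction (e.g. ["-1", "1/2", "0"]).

Dimensional matrix (L×I×Θ×T by f×γ×v×i×ΔT×c×g×D):
  L: [ 0  0  1  0  0  1  1  1]
  I: [ 0  0  0  1  0  0  0  0]
  Θ: [ 0  0  0  0  1  0  0  0]
  T: [-1 -1 -1  0  0 -1 -2  0]
Row reduction gives pivot columns f,v,i,ΔT; rank = 4
Repeat: f,v,i,ΔT; free: γ,c,g,D
RREF:
  r0: [   1    1    0    0    0    0    1   -1]
  r1: [   0    0    1    0    0    1    1    1]
  r2: [   0    0    0    1    0    0    0    0]
  r3: [   0    0    0    0    1    0    0    0]
Fix exponent of g at 1, γ at 0, c at 0, D at 0; solve each RREF row for its pivot's exponent:
  r0: exp(f) + (1)·1 = 0 ⇒ exp(f) = -1
  r1: exp(v) + (1)·1 = 0 ⇒ exp(v) = -1
  r2: exp(i) + (0)·1 = 0 ⇒ exp(i) = 0
  r3: exp(ΔT) + (0)·1 = 0 ⇒ exp(ΔT) = 0
Π_3 = f^-1 · v^-1 · g

["-1", "0", "-1", "0", "0", "0", "1", "0"]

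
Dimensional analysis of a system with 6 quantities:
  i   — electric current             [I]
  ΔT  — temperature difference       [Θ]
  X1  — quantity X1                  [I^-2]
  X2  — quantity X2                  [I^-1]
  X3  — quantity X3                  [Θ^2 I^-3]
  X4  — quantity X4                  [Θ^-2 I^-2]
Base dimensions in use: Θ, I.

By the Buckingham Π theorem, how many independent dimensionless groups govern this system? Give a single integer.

Dimensional matrix (Θ×I by i×ΔT×X1×X2×X3×X4):
  Θ: [ 0  1  0  0  2 -2]
  I: [ 1  0 -2 -1 -3 -2]
RREF → pivots at {i,ΔT} ⇒ r = 2
n=6, r=2 ⇒ 4 dimensionless groups

4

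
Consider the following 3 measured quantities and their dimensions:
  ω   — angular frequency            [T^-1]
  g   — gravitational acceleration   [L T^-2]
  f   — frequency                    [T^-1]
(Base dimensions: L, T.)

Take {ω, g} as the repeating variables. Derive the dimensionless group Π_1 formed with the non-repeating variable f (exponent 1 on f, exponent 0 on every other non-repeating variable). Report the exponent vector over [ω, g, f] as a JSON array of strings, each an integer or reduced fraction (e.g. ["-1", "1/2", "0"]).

["-1", "0", "1"]

Write exponents as rows L,T / cols ω,g,f:
  L: [ 0  1  0]
  T: [-1 -2 -1]
Row reduction gives pivot columns ω,g; rank = 2
Pivot set = {ω,g}, free = {f}
RREF:
  r0: [   1    0    1]
  r1: [   0    1    0]
Fix exponent of f at 1; solve each RREF row for its pivot's exponent:
  r0: exp(ω) + (1)·1 = 0 ⇒ exp(ω) = -1
  r1: exp(g) + (0)·1 = 0 ⇒ exp(g) = 0
Π_1 = ω^-1 · f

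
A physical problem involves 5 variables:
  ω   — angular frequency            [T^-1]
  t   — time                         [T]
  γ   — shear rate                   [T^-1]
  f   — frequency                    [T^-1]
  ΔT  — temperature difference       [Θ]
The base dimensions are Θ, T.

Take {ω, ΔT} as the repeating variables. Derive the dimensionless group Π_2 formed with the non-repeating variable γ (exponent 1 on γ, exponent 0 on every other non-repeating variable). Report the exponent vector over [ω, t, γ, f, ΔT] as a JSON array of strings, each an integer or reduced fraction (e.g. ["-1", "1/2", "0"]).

Write exponents as rows Θ,T / cols ω,t,γ,f,ΔT:
  Θ: [ 0  0  0  0  1]
  T: [-1  1 -1 -1  0]
RREF → pivots at {ω,ΔT} ⇒ r = 2
Pivot set = {ω,ΔT}, free = {t,γ,f}
RREF:
  r0: [   1   -1    1    1    0]
  r1: [   0    0    0    0    1]
Fix exponent of γ at 1, t at 0, f at 0; solve each RREF row for its pivot's exponent:
  r0: exp(ω) + (1)·1 = 0 ⇒ exp(ω) = -1
  r1: exp(ΔT) + (0)·1 = 0 ⇒ exp(ΔT) = 0
Π_2 = ω^-1 · γ

["-1", "0", "1", "0", "0"]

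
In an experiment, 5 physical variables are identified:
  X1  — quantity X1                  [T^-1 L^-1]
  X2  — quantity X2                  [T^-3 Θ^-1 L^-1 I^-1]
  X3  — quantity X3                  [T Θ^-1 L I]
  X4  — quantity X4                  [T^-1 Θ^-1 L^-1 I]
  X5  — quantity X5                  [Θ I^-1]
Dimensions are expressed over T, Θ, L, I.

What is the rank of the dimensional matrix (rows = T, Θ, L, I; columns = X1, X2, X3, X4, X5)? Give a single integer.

3

Dimensional matrix (T×Θ×L×I by X1×X2×X3×X4×X5):
  T: [-1 -3  1 -1  0]
  Θ: [ 0 -1 -1 -1  1]
  L: [-1 -1  1 -1  0]
  I: [ 0 -1  1  1 -1]
Row reduction gives pivot columns X1,X2,X3; rank = 3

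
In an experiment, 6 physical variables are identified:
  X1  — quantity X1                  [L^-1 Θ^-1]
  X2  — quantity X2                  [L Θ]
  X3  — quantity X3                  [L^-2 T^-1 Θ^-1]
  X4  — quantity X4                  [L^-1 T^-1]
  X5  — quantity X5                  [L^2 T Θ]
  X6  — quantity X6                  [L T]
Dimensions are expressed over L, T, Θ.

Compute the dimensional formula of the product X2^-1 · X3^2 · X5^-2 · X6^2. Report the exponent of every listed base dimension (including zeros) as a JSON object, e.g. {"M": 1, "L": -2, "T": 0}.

{"L": -7, "T": -2, "Θ": -5}

Dimensional matrix (L×T×Θ by X1×X2×X3×X4×X5×X6):
  L: [-1  1 -2 -1  2  1]
  T: [ 0  0 -1 -1  1  1]
  Θ: [-1  1 -1  0  1  0]
  [L]: (-1)·1+(2)·-2+(-2)·2+(2)·1 = -7
  [T]: (-1)·0+(2)·-1+(-2)·1+(2)·1 = -2
  [Θ]: (-1)·1+(2)·-1+(-2)·1+(2)·0 = -5
⇒ L^-7 T^-2 Θ^-5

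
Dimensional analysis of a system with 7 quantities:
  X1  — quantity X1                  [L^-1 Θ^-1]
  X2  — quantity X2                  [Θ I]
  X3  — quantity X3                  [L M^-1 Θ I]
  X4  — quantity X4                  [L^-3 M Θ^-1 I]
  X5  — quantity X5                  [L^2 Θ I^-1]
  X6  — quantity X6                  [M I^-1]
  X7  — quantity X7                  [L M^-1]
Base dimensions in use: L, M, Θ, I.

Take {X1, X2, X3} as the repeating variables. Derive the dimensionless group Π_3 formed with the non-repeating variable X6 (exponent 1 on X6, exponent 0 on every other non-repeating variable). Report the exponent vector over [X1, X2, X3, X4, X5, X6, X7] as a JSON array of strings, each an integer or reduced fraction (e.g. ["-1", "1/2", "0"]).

["1", "0", "1", "0", "0", "1", "0"]

Exponent matrix [L,M,Θ,I] × [X1,X2,X3,X4,X5,X6,X7]:
  L: [-1  0  1 -3  2  0  1]
  M: [ 0  0 -1  1  0  1 -1]
  Θ: [-1  1  1 -1  1  0  0]
  I: [ 0  1  1  1 -1 -1  0]
RREF → pivots at {X1,X2,X3} ⇒ r = 3
Repeat: X1,X2,X3; free: X4,X5,X6,X7
RREF:
  r0: [   1    0    0    2   -2   -1    0]
  r1: [   0    1    0    2   -1    0   -1]
  r2: [   0    0    1   -1    0   -1    1]
  r3: [   0    0    0    0    0    0    0]
Fix exponent of X6 at 1, X4 at 0, X5 at 0, X7 at 0; solve each RREF row for its pivot's exponent:
  r0: exp(X1) + (-1)·1 = 0 ⇒ exp(X1) = 1
  r1: exp(X2) + (0)·1 = 0 ⇒ exp(X2) = 0
  r2: exp(X3) + (-1)·1 = 0 ⇒ exp(X3) = 1
Π_3 = X1 · X3 · X6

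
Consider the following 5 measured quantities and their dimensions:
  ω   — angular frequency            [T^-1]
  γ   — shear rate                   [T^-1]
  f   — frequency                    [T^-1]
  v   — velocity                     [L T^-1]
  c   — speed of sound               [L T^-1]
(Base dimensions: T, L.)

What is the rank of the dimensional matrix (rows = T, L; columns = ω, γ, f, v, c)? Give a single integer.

2

Exponent matrix [T,L] × [ω,γ,f,v,c]:
  T: [-1 -1 -1 -1 -1]
  L: [ 0  0  0  1  1]
Row reduction gives pivot columns ω,v; rank = 2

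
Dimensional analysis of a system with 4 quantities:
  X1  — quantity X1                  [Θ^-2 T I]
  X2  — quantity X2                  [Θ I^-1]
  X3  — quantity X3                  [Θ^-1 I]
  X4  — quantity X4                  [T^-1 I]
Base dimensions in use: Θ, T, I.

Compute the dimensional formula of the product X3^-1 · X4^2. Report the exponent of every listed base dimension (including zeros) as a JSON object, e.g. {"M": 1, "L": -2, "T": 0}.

Write exponents as rows Θ,T,I / cols X1,X2,X3,X4:
  Θ: [-2  1 -1  0]
  T: [ 1  0  0 -1]
  I: [ 1 -1  1  1]
  [Θ]: (-1)·-1+(2)·0 = 1
  [T]: (-1)·0+(2)·-1 = -2
  [I]: (-1)·1+(2)·1 = 1
⇒ Θ T^-2 I

{"Θ": 1, "T": -2, "I": 1}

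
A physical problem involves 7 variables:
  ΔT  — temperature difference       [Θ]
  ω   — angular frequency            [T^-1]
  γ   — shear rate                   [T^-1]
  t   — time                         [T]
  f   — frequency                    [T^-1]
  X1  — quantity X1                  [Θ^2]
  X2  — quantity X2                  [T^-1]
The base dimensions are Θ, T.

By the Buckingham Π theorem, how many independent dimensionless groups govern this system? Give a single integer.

Exponent matrix [Θ,T] × [ΔT,ω,γ,t,f,X1,X2]:
  Θ: [ 1  0  0  0  0  2  0]
  T: [ 0 -1 -1  1 -1  0 -1]
Row reduction gives pivot columns ΔT,ω; rank = 2
Π count = n − r = 7 − 2 = 5

5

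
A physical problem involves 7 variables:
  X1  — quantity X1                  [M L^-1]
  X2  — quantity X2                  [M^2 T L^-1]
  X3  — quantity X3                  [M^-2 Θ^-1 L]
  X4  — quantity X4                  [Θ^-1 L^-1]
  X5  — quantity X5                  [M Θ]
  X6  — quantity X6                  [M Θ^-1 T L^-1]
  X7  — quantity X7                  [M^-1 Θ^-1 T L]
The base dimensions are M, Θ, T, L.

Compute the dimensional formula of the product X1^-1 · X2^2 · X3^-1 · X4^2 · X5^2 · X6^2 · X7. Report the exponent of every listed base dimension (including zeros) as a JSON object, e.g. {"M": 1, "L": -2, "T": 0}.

{"M": 8, "Θ": -2, "T": 5, "L": -5}

Exponent matrix [M,Θ,T,L] × [X1,X2,X3,X4,X5,X6,X7]:
  M: [ 1  2 -2  0  1  1 -1]
  Θ: [ 0  0 -1 -1  1 -1 -1]
  T: [ 0  1  0  0  0  1  1]
  L: [-1 -1  1 -1  0 -1  1]
  [M]: (-1)·1+(2)·2+(-1)·-2+(2)·0+(2)·1+(2)·1+(1)·-1 = 8
  [Θ]: (-1)·0+(2)·0+(-1)·-1+(2)·-1+(2)·1+(2)·-1+(1)·-1 = -2
  [T]: (-1)·0+(2)·1+(-1)·0+(2)·0+(2)·0+(2)·1+(1)·1 = 5
  [L]: (-1)·-1+(2)·-1+(-1)·1+(2)·-1+(2)·0+(2)·-1+(1)·1 = -5
⇒ M^8 Θ^-2 T^5 L^-5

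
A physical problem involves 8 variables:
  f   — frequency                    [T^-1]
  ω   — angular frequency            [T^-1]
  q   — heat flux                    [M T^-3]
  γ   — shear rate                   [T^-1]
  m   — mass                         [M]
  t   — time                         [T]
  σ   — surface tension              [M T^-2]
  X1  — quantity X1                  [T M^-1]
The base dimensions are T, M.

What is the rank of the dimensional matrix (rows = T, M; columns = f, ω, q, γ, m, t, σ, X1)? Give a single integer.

2

Dimensional matrix (T×M by f×ω×q×γ×m×t×σ×X1):
  T: [-1 -1 -3 -1  0  1 -2  1]
  M: [ 0  0  1  0  1  0  1 -1]
Row reduction gives pivot columns f,q; rank = 2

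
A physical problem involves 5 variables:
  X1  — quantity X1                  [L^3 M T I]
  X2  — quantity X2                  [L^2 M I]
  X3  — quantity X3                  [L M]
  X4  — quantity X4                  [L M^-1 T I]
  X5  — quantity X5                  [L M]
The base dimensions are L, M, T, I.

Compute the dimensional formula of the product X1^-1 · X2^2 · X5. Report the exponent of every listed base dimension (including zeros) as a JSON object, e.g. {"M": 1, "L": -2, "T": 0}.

Write exponents as rows L,M,T,I / cols X1,X2,X3,X4,X5:
  L: [ 3  2  1  1  1]
  M: [ 1  1  1 -1  1]
  T: [ 1  0  0  1  0]
  I: [ 1  1  0  1  0]
  [L]: (-1)·3+(2)·2+(1)·1 = 2
  [M]: (-1)·1+(2)·1+(1)·1 = 2
  [T]: (-1)·1+(2)·0+(1)·0 = -1
  [I]: (-1)·1+(2)·1+(1)·0 = 1
⇒ L^2 M^2 T^-1 I

{"L": 2, "M": 2, "T": -1, "I": 1}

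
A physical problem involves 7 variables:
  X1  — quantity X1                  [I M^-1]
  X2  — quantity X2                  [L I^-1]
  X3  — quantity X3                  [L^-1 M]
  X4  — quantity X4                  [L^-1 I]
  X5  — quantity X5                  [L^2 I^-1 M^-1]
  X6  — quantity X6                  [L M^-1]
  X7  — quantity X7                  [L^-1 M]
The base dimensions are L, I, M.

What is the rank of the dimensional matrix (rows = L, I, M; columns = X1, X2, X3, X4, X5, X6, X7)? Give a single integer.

Dimensional matrix (L×I×M by X1×X2×X3×X4×X5×X6×X7):
  L: [ 0  1 -1 -1  2  1 -1]
  I: [ 1 -1  0  1 -1  0  0]
  M: [-1  0  1  0 -1 -1  1]
Row reduction gives pivot columns X1,X2; rank = 2

2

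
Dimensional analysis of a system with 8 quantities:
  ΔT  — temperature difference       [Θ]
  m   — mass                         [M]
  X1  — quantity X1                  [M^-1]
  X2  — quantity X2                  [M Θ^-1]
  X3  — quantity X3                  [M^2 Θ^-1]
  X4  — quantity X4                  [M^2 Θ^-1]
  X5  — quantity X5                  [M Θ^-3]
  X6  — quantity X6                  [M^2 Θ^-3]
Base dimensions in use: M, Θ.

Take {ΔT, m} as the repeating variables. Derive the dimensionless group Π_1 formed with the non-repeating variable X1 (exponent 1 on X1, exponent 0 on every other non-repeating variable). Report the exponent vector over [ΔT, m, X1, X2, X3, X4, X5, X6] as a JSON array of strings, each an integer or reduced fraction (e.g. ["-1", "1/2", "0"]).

["0", "1", "1", "0", "0", "0", "0", "0"]

Dimensional matrix (M×Θ by ΔT×m×X1×X2×X3×X4×X5×X6):
  M: [ 0  1 -1  1  2  2  1  2]
  Θ: [ 1  0  0 -1 -1 -1 -3 -3]
Row reduction gives pivot columns ΔT,m; rank = 2
Repeat: ΔT,m; free: X1,X2,X3,X4,X5,X6
RREF:
  r0: [   1    0    0   -1   -1   -1   -3   -3]
  r1: [   0    1   -1    1    2    2    1    2]
Fix exponent of X1 at 1, X2 at 0, X3 at 0, X4 at 0, X5 at 0, X6 at 0; solve each RREF row for its pivot's exponent:
  r0: exp(ΔT) + (0)·1 = 0 ⇒ exp(ΔT) = 0
  r1: exp(m) + (-1)·1 = 0 ⇒ exp(m) = 1
Π_1 = m · X1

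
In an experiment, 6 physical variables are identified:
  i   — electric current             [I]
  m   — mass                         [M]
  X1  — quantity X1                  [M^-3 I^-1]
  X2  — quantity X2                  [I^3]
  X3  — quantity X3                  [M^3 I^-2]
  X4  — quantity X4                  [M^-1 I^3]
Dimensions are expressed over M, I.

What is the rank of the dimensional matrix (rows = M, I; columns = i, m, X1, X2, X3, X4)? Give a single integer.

Write exponents as rows M,I / cols i,m,X1,X2,X3,X4:
  M: [ 0  1 -3  0  3 -1]
  I: [ 1  0 -1  3 -2  3]
RREF → pivots at {i,m} ⇒ r = 2

2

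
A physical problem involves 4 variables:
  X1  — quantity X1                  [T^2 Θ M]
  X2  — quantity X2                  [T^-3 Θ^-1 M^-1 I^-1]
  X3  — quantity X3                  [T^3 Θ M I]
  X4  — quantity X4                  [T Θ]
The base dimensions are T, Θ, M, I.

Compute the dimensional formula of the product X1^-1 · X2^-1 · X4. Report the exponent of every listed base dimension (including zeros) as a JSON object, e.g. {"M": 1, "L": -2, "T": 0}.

Exponent matrix [T,Θ,M,I] × [X1,X2,X3,X4]:
  T: [ 2 -3  3  1]
  Θ: [ 1 -1  1  1]
  M: [ 1 -1  1  0]
  I: [ 0 -1  1  0]
  [T]: (-1)·2+(-1)·-3+(1)·1 = 2
  [Θ]: (-1)·1+(-1)·-1+(1)·1 = 1
  [M]: (-1)·1+(-1)·-1+(1)·0 = 0
  [I]: (-1)·0+(-1)·-1+(1)·0 = 1
⇒ T^2 Θ I

{"T": 2, "Θ": 1, "M": 0, "I": 1}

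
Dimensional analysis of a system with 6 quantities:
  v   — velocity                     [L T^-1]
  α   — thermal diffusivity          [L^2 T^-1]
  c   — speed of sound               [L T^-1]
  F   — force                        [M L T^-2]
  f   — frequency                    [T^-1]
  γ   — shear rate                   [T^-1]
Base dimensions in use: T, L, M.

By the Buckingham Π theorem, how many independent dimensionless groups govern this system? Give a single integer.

Write exponents as rows T,L,M / cols v,α,c,F,f,γ:
  T: [-1 -1 -1 -2 -1 -1]
  L: [ 1  2  1  1  0  0]
  M: [ 0  0  0  1  0  0]
Row reduction gives pivot columns v,α,F; rank = 3
n=6, r=3 ⇒ 3 dimensionless groups

3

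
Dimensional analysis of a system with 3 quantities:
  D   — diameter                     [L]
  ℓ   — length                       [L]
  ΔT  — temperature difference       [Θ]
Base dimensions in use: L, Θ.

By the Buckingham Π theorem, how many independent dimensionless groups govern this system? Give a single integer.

1

Dimensional matrix (L×Θ by D×ℓ×ΔT):
  L: [ 1  1  0]
  Θ: [ 0  0  1]
Echelon form has 2 nonzero rows (pivots: D,ΔT)
3 vars − rank 2 = 1 Π group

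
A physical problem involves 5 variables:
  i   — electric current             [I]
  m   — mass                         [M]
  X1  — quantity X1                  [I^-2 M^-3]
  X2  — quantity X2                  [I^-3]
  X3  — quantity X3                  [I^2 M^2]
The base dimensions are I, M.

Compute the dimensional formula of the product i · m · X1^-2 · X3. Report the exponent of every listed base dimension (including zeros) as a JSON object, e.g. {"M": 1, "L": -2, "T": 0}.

Write exponents as rows I,M / cols i,m,X1,X2,X3:
  I: [ 1  0 -2 -3  2]
  M: [ 0  1 -3  0  2]
  [I]: (1)·1+(1)·0+(-2)·-2+(1)·2 = 7
  [M]: (1)·0+(1)·1+(-2)·-3+(1)·2 = 9
⇒ I^7 M^9

{"I": 7, "M": 9}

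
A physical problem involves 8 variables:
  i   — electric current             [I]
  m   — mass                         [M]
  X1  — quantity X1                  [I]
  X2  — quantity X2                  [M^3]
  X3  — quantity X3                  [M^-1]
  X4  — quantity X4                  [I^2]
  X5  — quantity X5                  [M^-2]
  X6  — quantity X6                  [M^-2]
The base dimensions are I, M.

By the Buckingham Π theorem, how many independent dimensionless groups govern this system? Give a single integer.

Exponent matrix [I,M] × [i,m,X1,X2,X3,X4,X5,X6]:
  I: [ 1  0  1  0  0  2  0  0]
  M: [ 0  1  0  3 -1  0 -2 -2]
Echelon form has 2 nonzero rows (pivots: i,m)
n=8, r=2 ⇒ 6 dimensionless groups

6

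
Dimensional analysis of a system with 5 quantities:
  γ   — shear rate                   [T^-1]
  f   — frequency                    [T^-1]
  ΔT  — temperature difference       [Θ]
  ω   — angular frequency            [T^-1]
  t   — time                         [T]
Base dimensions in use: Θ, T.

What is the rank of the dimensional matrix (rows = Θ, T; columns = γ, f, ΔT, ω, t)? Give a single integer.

2

Dimensional matrix (Θ×T by γ×f×ΔT×ω×t):
  Θ: [ 0  0  1  0  0]
  T: [-1 -1  0 -1  1]
Echelon form has 2 nonzero rows (pivots: γ,ΔT)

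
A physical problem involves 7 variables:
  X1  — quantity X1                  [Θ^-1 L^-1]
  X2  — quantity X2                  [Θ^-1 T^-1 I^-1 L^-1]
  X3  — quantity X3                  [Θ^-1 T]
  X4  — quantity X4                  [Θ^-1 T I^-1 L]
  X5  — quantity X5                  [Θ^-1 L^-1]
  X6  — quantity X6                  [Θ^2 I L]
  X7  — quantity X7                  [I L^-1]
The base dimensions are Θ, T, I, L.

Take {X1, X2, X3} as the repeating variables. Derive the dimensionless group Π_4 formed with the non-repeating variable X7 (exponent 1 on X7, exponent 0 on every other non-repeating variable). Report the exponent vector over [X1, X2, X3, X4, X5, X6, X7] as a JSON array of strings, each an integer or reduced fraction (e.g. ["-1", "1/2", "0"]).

["-2", "1", "1", "0", "0", "0", "1"]

Exponent matrix [Θ,T,I,L] × [X1,X2,X3,X4,X5,X6,X7]:
  Θ: [-1 -1 -1 -1 -1  2  0]
  T: [ 0 -1  1  1  0  0  0]
  I: [ 0 -1  0 -1  0  1  1]
  L: [-1 -1  0  1 -1  1 -1]
Row reduction gives pivot columns X1,X2,X3; rank = 3
Repeat: X1,X2,X3; free: X4,X5,X6,X7
RREF:
  r0: [   1    0    0   -2    1    0    2]
  r1: [   0    1    0    1    0   -1   -1]
  r2: [   0    0    1    2    0   -1   -1]
  r3: [   0    0    0    0    0    0    0]
Fix exponent of X7 at 1, X4 at 0, X5 at 0, X6 at 0; solve each RREF row for its pivot's exponent:
  r0: exp(X1) + (2)·1 = 0 ⇒ exp(X1) = -2
  r1: exp(X2) + (-1)·1 = 0 ⇒ exp(X2) = 1
  r2: exp(X3) + (-1)·1 = 0 ⇒ exp(X3) = 1
Π_4 = X1^-2 · X2 · X3 · X7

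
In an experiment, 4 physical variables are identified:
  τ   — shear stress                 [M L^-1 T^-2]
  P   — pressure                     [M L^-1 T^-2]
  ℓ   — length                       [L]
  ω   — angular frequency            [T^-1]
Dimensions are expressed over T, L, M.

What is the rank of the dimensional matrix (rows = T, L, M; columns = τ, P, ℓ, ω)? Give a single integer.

Dimensional matrix (T×L×M by τ×P×ℓ×ω):
  T: [-2 -2  0 -1]
  L: [-1 -1  1  0]
  M: [ 1  1  0  0]
Row reduction gives pivot columns τ,ℓ,ω; rank = 3

3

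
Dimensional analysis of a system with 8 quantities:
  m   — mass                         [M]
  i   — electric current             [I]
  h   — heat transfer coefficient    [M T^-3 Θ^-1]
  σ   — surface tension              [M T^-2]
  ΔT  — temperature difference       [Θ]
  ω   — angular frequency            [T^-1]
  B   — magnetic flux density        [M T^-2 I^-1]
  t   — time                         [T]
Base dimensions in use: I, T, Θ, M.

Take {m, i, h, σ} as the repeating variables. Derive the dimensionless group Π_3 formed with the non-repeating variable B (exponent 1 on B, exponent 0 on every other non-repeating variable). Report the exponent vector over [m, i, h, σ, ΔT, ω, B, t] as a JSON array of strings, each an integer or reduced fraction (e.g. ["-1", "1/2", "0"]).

Dimensional matrix (I×T×Θ×M by m×i×h×σ×ΔT×ω×B×t):
  I: [ 0  1  0  0  0  0 -1  0]
  T: [ 0  0 -3 -2  0 -1 -2  1]
  Θ: [ 0  0 -1  0  1  0  0  0]
  M: [ 1  0  1  1  0  0  1  0]
Echelon form has 4 nonzero rows (pivots: m,i,h,σ)
Pivot set = {m,i,h,σ}, free = {ΔT,ω,B,t}
RREF:
  r0: [   1    0    0    0 -1/2 -1/2    0  1/2]
  r1: [   0    1    0    0    0    0   -1    0]
  r2: [   0    0    1    0   -1    0    0    0]
  r3: [   0    0    0    1  3/2  1/2    1 -1/2]
Fix exponent of B at 1, ΔT at 0, ω at 0, t at 0; solve each RREF row for its pivot's exponent:
  r0: exp(m) + (0)·1 = 0 ⇒ exp(m) = 0
  r1: exp(i) + (-1)·1 = 0 ⇒ exp(i) = 1
  r2: exp(h) + (0)·1 = 0 ⇒ exp(h) = 0
  r3: exp(σ) + (1)·1 = 0 ⇒ exp(σ) = -1
Π_3 = i · σ^-1 · B

["0", "1", "0", "-1", "0", "0", "1", "0"]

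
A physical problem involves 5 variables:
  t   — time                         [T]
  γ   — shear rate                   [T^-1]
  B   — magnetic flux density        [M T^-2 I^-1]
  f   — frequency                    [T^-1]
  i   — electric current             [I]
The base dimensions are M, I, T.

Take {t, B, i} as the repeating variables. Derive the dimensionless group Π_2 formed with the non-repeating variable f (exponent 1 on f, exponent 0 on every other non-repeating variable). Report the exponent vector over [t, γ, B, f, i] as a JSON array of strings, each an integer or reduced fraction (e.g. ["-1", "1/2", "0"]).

["1", "0", "0", "1", "0"]

Exponent matrix [M,I,T] × [t,γ,B,f,i]:
  M: [ 0  0  1  0  0]
  I: [ 0  0 -1  0  1]
  T: [ 1 -1 -2 -1  0]
RREF → pivots at {t,B,i} ⇒ r = 3
Repeat: t,B,i; free: γ,f
RREF:
  r0: [   1   -1    0   -1    0]
  r1: [   0    0    1    0    0]
  r2: [   0    0    0    0    1]
Fix exponent of f at 1, γ at 0; solve each RREF row for its pivot's exponent:
  r0: exp(t) + (-1)·1 = 0 ⇒ exp(t) = 1
  r1: exp(B) + (0)·1 = 0 ⇒ exp(B) = 0
  r2: exp(i) + (0)·1 = 0 ⇒ exp(i) = 0
Π_2 = t · f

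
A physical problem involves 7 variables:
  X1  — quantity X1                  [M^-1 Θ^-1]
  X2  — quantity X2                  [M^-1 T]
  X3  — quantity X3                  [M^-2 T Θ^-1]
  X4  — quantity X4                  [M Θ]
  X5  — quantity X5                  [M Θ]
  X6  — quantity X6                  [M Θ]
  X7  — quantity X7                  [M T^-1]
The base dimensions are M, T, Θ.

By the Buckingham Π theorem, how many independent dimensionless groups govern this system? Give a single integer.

5

Write exponents as rows M,T,Θ / cols X1,X2,X3,X4,X5,X6,X7:
  M: [-1 -1 -2  1  1  1  1]
  T: [ 0  1  1  0  0  0 -1]
  Θ: [-1  0 -1  1  1  1  0]
Echelon form has 2 nonzero rows (pivots: X1,X2)
7 vars − rank 2 = 5 Π groups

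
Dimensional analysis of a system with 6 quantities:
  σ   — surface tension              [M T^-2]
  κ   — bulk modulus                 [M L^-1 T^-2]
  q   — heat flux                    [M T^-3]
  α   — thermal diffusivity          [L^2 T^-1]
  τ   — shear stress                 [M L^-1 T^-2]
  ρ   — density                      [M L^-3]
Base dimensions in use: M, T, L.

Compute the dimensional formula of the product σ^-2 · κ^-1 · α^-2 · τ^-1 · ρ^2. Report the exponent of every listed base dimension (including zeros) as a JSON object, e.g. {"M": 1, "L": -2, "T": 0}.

Write exponents as rows M,T,L / cols σ,κ,q,α,τ,ρ:
  M: [ 1  1  1  0  1  1]
  T: [-2 -2 -3 -1 -2  0]
  L: [ 0 -1  0  2 -1 -3]
  [M]: (-2)·1+(-1)·1+(-2)·0+(-1)·1+(2)·1 = -2
  [T]: (-2)·-2+(-1)·-2+(-2)·-1+(-1)·-2+(2)·0 = 10
  [L]: (-2)·0+(-1)·-1+(-2)·2+(-1)·-1+(2)·-3 = -8
⇒ M^-2 T^10 L^-8

{"M": -2, "T": 10, "L": -8}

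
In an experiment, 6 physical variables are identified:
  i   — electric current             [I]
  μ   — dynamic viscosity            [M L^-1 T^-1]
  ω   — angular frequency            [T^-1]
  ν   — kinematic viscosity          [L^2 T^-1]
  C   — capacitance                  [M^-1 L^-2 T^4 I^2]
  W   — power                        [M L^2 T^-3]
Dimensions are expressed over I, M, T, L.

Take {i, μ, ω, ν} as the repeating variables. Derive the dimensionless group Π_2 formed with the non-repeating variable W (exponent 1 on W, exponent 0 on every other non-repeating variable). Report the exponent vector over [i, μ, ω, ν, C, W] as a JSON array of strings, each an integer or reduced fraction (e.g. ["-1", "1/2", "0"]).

["0", "-1", "-1/2", "-3/2", "0", "1"]

Write exponents as rows I,M,T,L / cols i,μ,ω,ν,C,W:
  I: [ 1  0  0  0  2  0]
  M: [ 0  1  0  0 -1  1]
  T: [ 0 -1 -1 -1  4 -3]
  L: [ 0 -1  0  2 -2  2]
RREF → pivots at {i,μ,ω,ν} ⇒ r = 4
Repeat: i,μ,ω,ν; free: C,W
RREF:
  r0: [   1    0    0    0    2    0]
  r1: [   0    1    0    0   -1    1]
  r2: [   0    0    1    0 -3/2  1/2]
  r3: [   0    0    0    1 -3/2  3/2]
Fix exponent of W at 1, C at 0; solve each RREF row for its pivot's exponent:
  r0: exp(i) + (0)·1 = 0 ⇒ exp(i) = 0
  r1: exp(μ) + (1)·1 = 0 ⇒ exp(μ) = -1
  r2: exp(ω) + (1/2)·1 = 0 ⇒ exp(ω) = -1/2
  r3: exp(ν) + (3/2)·1 = 0 ⇒ exp(ν) = -3/2
Π_2 = μ^-1 · ω^(-1/2) · ν^(-3/2) · W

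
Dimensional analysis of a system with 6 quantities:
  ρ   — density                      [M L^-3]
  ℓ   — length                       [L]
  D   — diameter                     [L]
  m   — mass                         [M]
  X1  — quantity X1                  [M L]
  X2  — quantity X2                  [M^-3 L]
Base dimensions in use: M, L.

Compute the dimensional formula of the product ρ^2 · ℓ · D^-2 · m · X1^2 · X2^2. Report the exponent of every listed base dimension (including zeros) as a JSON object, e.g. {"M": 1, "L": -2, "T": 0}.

Exponent matrix [M,L] × [ρ,ℓ,D,m,X1,X2]:
  M: [ 1  0  0  1  1 -3]
  L: [-3  1  1  0  1  1]
  [M]: (2)·1+(1)·0+(-2)·0+(1)·1+(2)·1+(2)·-3 = -1
  [L]: (2)·-3+(1)·1+(-2)·1+(1)·0+(2)·1+(2)·1 = -3
⇒ M^-1 L^-3

{"M": -1, "L": -3}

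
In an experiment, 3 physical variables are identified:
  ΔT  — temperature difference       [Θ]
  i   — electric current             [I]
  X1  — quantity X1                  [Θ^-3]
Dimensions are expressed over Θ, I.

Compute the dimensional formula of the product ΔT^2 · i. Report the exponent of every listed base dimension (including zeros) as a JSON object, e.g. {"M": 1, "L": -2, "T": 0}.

{"Θ": 2, "I": 1}

Exponent matrix [Θ,I] × [ΔT,i,X1]:
  Θ: [ 1  0 -3]
  I: [ 0  1  0]
  [Θ]: (2)·1+(1)·0 = 2
  [I]: (2)·0+(1)·1 = 1
⇒ Θ^2 I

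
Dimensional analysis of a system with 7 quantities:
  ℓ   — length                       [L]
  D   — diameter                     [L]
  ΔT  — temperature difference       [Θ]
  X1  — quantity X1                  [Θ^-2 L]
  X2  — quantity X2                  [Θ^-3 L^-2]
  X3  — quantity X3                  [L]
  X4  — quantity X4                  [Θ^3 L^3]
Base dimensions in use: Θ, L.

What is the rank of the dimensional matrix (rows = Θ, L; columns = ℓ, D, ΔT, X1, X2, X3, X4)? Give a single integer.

Exponent matrix [Θ,L] × [ℓ,D,ΔT,X1,X2,X3,X4]:
  Θ: [ 0  0  1 -2 -3  0  3]
  L: [ 1  1  0  1 -2  1  3]
Row reduction gives pivot columns ℓ,ΔT; rank = 2

2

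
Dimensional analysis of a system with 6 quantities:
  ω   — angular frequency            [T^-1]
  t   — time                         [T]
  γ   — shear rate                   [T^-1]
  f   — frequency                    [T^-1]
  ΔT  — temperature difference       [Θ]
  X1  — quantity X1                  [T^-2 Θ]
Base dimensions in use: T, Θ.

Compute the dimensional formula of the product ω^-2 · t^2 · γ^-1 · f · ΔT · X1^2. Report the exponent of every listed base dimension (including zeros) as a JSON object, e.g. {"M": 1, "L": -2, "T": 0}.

{"T": 0, "Θ": 3}

Write exponents as rows T,Θ / cols ω,t,γ,f,ΔT,X1:
  T: [-1  1 -1 -1  0 -2]
  Θ: [ 0  0  0  0  1  1]
  [T]: (-2)·-1+(2)·1+(-1)·-1+(1)·-1+(1)·0+(2)·-2 = 0
  [Θ]: (-2)·0+(2)·0+(-1)·0+(1)·0+(1)·1+(2)·1 = 3
⇒ Θ^3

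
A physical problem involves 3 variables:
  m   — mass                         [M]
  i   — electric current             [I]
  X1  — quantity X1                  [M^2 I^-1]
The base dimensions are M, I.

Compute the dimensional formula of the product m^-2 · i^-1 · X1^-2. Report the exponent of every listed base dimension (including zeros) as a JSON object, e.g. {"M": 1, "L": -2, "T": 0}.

{"M": -6, "I": 1}

Write exponents as rows M,I / cols m,i,X1:
  M: [ 1  0  2]
  I: [ 0  1 -1]
  [M]: (-2)·1+(-1)·0+(-2)·2 = -6
  [I]: (-2)·0+(-1)·1+(-2)·-1 = 1
⇒ M^-6 I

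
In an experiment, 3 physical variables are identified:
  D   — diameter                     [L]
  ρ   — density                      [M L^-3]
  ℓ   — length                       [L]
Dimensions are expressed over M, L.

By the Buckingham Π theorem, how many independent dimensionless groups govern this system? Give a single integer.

1

Write exponents as rows M,L / cols D,ρ,ℓ:
  M: [ 0  1  0]
  L: [ 1 -3  1]
RREF → pivots at {D,ρ} ⇒ r = 2
3 vars − rank 2 = 1 Π group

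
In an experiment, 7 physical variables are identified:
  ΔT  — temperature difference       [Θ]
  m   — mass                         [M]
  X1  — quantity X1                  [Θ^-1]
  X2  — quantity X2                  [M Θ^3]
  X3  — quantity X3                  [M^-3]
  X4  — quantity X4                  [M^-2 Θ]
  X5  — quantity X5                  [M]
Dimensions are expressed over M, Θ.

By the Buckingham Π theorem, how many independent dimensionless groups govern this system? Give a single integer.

Exponent matrix [M,Θ] × [ΔT,m,X1,X2,X3,X4,X5]:
  M: [ 0  1  0  1 -3 -2  1]
  Θ: [ 1  0 -1  3  0  1  0]
Row reduction gives pivot columns ΔT,m; rank = 2
n=7, r=2 ⇒ 5 dimensionless groups

5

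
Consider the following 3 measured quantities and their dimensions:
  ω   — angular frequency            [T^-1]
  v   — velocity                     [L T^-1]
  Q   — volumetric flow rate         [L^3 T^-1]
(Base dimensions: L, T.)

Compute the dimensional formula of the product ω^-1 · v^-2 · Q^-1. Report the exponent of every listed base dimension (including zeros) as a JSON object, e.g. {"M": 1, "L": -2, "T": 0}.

Exponent matrix [L,T] × [ω,v,Q]:
  L: [ 0  1  3]
  T: [-1 -1 -1]
  [L]: (-1)·0+(-2)·1+(-1)·3 = -5
  [T]: (-1)·-1+(-2)·-1+(-1)·-1 = 4
⇒ L^-5 T^4

{"L": -5, "T": 4}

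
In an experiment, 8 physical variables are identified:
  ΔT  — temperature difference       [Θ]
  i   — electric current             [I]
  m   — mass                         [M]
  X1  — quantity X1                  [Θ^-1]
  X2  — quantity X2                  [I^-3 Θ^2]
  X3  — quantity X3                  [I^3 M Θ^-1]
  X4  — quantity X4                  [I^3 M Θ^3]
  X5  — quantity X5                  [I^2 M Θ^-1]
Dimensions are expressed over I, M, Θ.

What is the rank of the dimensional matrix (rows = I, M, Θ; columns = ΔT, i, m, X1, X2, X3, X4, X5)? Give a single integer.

Exponent matrix [I,M,Θ] × [ΔT,i,m,X1,X2,X3,X4,X5]:
  I: [ 0  1  0  0 -3  3  3  2]
  M: [ 0  0  1  0  0  1  1  1]
  Θ: [ 1  0  0 -1  2 -1  3 -1]
Row reduction gives pivot columns ΔT,i,m; rank = 3

3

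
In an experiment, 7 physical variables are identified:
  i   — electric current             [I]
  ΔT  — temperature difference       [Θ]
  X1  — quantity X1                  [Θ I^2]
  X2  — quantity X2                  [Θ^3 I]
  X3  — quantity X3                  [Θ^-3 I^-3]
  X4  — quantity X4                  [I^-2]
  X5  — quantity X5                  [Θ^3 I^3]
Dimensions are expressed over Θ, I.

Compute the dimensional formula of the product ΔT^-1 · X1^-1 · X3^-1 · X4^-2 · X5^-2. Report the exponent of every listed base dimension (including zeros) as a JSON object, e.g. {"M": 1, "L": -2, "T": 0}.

Write exponents as rows Θ,I / cols i,ΔT,X1,X2,X3,X4,X5:
  Θ: [ 0  1  1  3 -3  0  3]
  I: [ 1  0  2  1 -3 -2  3]
  [Θ]: (-1)·1+(-1)·1+(-1)·-3+(-2)·0+(-2)·3 = -5
  [I]: (-1)·0+(-1)·2+(-1)·-3+(-2)·-2+(-2)·3 = -1
⇒ Θ^-5 I^-1

{"Θ": -5, "I": -1}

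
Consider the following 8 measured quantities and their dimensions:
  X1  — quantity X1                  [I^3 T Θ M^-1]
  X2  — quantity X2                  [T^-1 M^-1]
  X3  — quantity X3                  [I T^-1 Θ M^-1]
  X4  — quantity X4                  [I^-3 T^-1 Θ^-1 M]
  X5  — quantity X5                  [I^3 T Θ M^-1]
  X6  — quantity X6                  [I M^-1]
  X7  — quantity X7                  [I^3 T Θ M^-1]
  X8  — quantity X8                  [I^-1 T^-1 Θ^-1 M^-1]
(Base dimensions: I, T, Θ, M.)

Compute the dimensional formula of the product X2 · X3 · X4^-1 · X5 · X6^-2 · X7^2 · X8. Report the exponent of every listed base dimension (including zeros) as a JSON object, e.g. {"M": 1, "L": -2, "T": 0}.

Write exponents as rows I,T,Θ,M / cols X1,X2,X3,X4,X5,X6,X7,X8:
  I: [ 3  0  1 -3  3  1  3 -1]
  T: [ 1 -1 -1 -1  1  0  1 -1]
  Θ: [ 1  0  1 -1  1  0  1 -1]
  M: [-1 -1 -1  1 -1 -1 -1 -1]
  [I]: (1)·0+(1)·1+(-1)·-3+(1)·3+(-2)·1+(2)·3+(1)·-1 = 10
  [T]: (1)·-1+(1)·-1+(-1)·-1+(1)·1+(-2)·0+(2)·1+(1)·-1 = 1
  [Θ]: (1)·0+(1)·1+(-1)·-1+(1)·1+(-2)·0+(2)·1+(1)·-1 = 4
  [M]: (1)·-1+(1)·-1+(-1)·1+(1)·-1+(-2)·-1+(2)·-1+(1)·-1 = -5
⇒ I^10 T Θ^4 M^-5

{"I": 10, "T": 1, "Θ": 4, "M": -5}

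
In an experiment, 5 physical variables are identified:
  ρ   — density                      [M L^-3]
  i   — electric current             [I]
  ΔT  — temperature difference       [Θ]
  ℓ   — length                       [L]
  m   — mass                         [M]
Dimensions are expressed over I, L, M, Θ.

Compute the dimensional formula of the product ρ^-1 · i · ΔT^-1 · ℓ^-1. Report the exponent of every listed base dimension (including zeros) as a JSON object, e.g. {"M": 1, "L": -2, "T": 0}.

Dimensional matrix (I×L×M×Θ by ρ×i×ΔT×ℓ×m):
  I: [ 0  1  0  0  0]
  L: [-3  0  0  1  0]
  M: [ 1  0  0  0  1]
  Θ: [ 0  0  1  0  0]
  [I]: (-1)·0+(1)·1+(-1)·0+(-1)·0 = 1
  [L]: (-1)·-3+(1)·0+(-1)·0+(-1)·1 = 2
  [M]: (-1)·1+(1)·0+(-1)·0+(-1)·0 = -1
  [Θ]: (-1)·0+(1)·0+(-1)·1+(-1)·0 = -1
⇒ I L^2 M^-1 Θ^-1

{"I": 1, "L": 2, "M": -1, "Θ": -1}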